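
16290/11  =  1480+10/11 = 1480.91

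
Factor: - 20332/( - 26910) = 2^1*3^ ( - 2)*5^( - 1 )* 17^1 = 34/45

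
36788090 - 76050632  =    -  39262542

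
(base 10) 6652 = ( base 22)DG8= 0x19FC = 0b1100111111100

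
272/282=136/141  =  0.96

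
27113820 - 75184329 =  - 48070509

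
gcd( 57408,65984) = 64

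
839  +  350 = 1189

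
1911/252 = 91/12= 7.58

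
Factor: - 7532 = - 2^2*7^1*269^1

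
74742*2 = 149484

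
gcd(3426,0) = 3426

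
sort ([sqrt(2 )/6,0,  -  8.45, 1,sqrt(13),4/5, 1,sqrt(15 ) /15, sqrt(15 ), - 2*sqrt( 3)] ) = [ - 8.45, - 2*sqrt (3 ),0,sqrt( 2)/6 , sqrt ( 15 ) /15,4/5,1, 1 , sqrt ( 13),sqrt( 15)] 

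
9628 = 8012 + 1616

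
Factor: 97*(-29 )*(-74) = 2^1*29^1*37^1*97^1 = 208162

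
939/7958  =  939/7958=0.12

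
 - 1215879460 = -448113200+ - 767766260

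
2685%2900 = 2685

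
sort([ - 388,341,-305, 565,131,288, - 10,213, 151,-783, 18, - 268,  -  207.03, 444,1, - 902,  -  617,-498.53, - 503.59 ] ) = [ - 902,  -  783, - 617,-503.59,-498.53, - 388,- 305,-268 ,-207.03, - 10, 1 , 18, 131, 151 , 213,288,  341,  444,  565 ]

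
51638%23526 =4586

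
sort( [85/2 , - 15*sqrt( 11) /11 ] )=[ - 15*sqrt( 11) /11, 85/2]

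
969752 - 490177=479575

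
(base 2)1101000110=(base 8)1506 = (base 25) 18d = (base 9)1131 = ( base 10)838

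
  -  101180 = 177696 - 278876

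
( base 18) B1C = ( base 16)E0A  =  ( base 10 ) 3594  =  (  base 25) 5IJ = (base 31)3MT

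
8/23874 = 4/11937 = 0.00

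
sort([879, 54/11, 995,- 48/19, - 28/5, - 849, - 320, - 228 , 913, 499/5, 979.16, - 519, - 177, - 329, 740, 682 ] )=[ - 849 , - 519, - 329,-320, - 228, - 177, - 28/5, - 48/19,54/11, 499/5, 682, 740,879, 913,979.16, 995 ] 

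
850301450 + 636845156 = 1487146606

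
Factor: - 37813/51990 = - 2^( - 1)*3^( -1)*5^( - 1 )*1733^(-1 )*37813^1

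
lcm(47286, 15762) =47286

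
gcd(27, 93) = 3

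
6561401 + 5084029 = 11645430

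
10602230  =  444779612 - 434177382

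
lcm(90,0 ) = 0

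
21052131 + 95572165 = 116624296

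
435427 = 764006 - 328579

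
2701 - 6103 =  - 3402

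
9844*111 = 1092684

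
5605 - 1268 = 4337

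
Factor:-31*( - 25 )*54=41850 =2^1*3^3*5^2*31^1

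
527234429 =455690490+71543939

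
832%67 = 28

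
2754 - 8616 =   -  5862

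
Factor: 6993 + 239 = 2^6 * 113^1 = 7232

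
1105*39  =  43095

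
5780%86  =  18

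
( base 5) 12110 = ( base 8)1611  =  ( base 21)212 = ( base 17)324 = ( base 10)905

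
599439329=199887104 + 399552225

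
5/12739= 5/12739 = 0.00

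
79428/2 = 39714 = 39714.00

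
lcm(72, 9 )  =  72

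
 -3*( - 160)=480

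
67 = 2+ 65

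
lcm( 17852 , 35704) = 35704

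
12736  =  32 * 398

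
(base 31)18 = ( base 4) 213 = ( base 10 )39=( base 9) 43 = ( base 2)100111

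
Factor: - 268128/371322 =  - 304/421= - 2^4 * 19^1 * 421^(-1 )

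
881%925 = 881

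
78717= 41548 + 37169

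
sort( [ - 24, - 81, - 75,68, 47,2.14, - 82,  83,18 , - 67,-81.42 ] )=[ - 82, - 81.42, - 81, - 75, - 67, - 24 , 2.14, 18 , 47, 68,83 ] 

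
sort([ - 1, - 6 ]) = [ - 6, - 1]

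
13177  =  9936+3241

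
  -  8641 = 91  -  8732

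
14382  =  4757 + 9625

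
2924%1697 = 1227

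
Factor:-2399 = -2399^1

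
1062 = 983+79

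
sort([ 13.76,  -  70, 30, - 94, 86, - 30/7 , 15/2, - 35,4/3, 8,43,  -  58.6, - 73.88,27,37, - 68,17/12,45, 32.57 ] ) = [-94, - 73.88  ,  -  70,  -  68,-58.6, - 35, - 30/7, 4/3, 17/12, 15/2, 8, 13.76, 27, 30, 32.57,37, 43, 45, 86 ] 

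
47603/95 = 501+8/95= 501.08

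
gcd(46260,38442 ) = 6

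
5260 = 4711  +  549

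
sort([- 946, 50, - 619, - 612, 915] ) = [-946,-619, - 612, 50, 915] 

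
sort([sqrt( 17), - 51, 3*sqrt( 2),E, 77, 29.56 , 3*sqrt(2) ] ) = [ - 51, E, sqrt(17),  3 * sqrt( 2) , 3*sqrt( 2),29.56,77] 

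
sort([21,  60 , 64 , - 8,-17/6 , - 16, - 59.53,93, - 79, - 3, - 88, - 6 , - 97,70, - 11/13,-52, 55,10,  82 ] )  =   [ - 97, - 88,-79, - 59.53,- 52,- 16, - 8,  -  6, - 3,  -  17/6,-11/13, 10, 21, 55, 60 , 64 , 70, 82, 93]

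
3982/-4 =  - 1991/2 = -995.50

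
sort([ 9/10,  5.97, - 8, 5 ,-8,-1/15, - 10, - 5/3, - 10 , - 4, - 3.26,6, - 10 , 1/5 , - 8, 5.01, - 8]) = [ - 10 , - 10 , -10, - 8,-8, - 8,-8,  -  4, -3.26 , - 5/3 , - 1/15,  1/5,9/10 , 5, 5.01 , 5.97,6] 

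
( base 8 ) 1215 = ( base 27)o5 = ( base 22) 17f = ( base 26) p3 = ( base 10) 653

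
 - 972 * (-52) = 50544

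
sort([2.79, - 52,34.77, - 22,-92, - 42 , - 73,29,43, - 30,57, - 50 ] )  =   [ - 92,-73 , - 52 , - 50,-42, - 30, - 22,  2.79, 29,34.77,43, 57] 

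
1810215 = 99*18285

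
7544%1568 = 1272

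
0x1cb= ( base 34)DH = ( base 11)388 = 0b111001011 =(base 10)459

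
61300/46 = 1332 + 14/23= 1332.61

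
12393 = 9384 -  - 3009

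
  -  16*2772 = -44352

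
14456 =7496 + 6960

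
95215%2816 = 2287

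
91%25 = 16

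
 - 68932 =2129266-2198198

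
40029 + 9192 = 49221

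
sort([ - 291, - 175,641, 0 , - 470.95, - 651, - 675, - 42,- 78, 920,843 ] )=[ - 675,-651 , - 470.95, - 291, - 175, - 78, - 42, 0, 641,843,  920 ]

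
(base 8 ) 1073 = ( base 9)704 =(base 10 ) 571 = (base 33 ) ha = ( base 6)2351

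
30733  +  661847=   692580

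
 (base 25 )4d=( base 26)49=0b1110001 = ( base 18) 65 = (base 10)113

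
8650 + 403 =9053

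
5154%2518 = 118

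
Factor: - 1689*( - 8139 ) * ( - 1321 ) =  -18159484491 = - 3^2 * 563^1*1321^1*2713^1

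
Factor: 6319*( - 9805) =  - 5^1*37^1*53^1*71^1 * 89^1 = - 61957795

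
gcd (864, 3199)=1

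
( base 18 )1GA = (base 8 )1156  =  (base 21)18d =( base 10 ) 622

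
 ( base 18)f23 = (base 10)4899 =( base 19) DAG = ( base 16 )1323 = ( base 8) 11443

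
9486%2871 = 873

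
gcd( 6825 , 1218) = 21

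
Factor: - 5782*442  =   - 2555644 = -2^2*7^2*13^1 * 17^1*59^1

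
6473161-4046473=2426688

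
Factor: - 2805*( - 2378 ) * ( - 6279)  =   - 41882750910 = - 2^1 * 3^2 * 5^1*7^1*11^1*13^1*17^1*23^1*29^1*41^1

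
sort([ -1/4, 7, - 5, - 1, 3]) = [ - 5, - 1 ,- 1/4, 3, 7]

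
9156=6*1526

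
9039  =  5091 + 3948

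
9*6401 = 57609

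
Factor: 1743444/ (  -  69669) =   -  2^2*3^2*5381^1*7741^( - 1) = - 193716/7741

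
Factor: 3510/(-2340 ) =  - 2^ (-1)*3^1 = - 3/2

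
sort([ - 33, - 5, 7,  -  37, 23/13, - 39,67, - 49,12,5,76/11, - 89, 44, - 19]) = [-89, - 49,  -  39 , - 37,-33,  -  19,  -  5,23/13, 5, 76/11,7,12,44, 67]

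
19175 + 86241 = 105416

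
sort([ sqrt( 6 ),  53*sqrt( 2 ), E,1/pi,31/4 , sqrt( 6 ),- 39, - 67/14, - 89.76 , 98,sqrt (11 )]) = [ - 89.76, - 39, - 67/14,  1/pi,sqrt( 6 ),sqrt (6), E, sqrt(11),31/4, 53 * sqrt(2),98]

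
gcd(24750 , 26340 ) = 30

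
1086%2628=1086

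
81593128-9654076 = 71939052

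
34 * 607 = 20638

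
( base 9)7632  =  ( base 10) 5618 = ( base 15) 19E8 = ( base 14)2094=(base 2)1010111110010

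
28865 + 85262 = 114127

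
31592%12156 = 7280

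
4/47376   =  1/11844= 0.00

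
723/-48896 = - 723/48896=- 0.01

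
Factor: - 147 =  - 3^1*7^2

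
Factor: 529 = 23^2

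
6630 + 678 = 7308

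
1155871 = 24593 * 47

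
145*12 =1740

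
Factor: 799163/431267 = 37^1*21599^1*431267^( - 1 )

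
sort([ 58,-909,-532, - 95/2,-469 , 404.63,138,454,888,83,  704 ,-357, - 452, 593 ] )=[  -  909, - 532, - 469,  -  452,-357, - 95/2,58,83,138,404.63,454, 593, 704, 888 ]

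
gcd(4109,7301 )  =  7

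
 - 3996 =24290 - 28286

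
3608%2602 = 1006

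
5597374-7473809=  - 1876435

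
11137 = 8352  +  2785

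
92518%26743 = 12289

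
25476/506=50  +  8/23 = 50.35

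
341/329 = 341/329 = 1.04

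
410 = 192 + 218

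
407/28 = 407/28  =  14.54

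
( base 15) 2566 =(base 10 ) 7971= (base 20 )JIB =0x1f23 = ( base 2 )1111100100011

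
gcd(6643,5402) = 73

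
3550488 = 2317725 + 1232763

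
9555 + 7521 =17076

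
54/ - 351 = - 1 + 11/13 = - 0.15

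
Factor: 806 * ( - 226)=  - 2^2 * 13^1*31^1 * 113^1=-  182156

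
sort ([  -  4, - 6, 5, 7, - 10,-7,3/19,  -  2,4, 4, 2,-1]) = [ - 10, - 7,  -  6 ,-4 , - 2, - 1,3/19, 2,  4,4,5,7 ] 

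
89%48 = 41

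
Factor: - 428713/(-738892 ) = 2^( - 2 )*7^( - 1) * 11^( - 1 )*89^1*2399^ ( - 1 )*4817^1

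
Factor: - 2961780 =  -  2^2*3^1*5^1  *  49363^1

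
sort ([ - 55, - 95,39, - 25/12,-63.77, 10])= [ - 95, - 63.77 ,- 55, - 25/12,10, 39]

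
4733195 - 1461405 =3271790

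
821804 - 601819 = 219985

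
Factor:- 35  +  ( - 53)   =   - 2^3*11^1=- 88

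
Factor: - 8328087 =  -3^2*71^1*13033^1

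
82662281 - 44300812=38361469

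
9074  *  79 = 716846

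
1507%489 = 40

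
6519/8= 814 +7/8 = 814.88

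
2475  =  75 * 33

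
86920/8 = 10865 =10865.00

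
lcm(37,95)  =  3515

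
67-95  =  -28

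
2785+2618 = 5403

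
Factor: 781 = 11^1*71^1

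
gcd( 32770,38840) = 10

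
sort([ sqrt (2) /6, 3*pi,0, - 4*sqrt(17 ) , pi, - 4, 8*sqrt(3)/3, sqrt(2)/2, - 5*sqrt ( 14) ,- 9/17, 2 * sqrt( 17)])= [ - 5*sqrt(14) , - 4*sqrt( 17) ,-4,  -  9/17, 0 , sqrt ( 2) /6 , sqrt ( 2)/2, pi,8*sqrt( 3)/3 , 2*sqrt( 17),3*pi]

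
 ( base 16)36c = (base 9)1173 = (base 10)876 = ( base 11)727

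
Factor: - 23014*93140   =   - 2^3 *5^1 *37^1*311^1*4657^1 = - 2143523960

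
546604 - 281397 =265207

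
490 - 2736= - 2246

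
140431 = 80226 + 60205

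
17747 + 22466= 40213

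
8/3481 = 8/3481= 0.00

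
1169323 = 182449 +986874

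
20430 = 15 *1362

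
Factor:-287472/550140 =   -  2^2*5^(- 1) * 113^1 * 173^( - 1 ) = - 452/865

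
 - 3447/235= - 15 + 78/235 = - 14.67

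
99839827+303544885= 403384712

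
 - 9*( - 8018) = 72162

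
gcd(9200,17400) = 200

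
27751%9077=520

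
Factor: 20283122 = 2^1*29^1*349709^1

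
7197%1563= 945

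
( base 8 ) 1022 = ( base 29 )i8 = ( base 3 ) 201122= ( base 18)1B8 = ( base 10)530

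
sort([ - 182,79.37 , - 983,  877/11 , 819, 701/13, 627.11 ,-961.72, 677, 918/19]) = [  -  983,-961.72, -182, 918/19, 701/13, 79.37,877/11, 627.11, 677, 819]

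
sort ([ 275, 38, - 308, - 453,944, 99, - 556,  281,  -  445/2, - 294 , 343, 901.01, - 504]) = [ - 556, - 504,-453, - 308, - 294,- 445/2, 38,  99, 275, 281,343,901.01,944]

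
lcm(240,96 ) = 480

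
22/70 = 11/35  =  0.31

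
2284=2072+212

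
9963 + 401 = 10364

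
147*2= 294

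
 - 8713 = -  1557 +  - 7156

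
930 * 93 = 86490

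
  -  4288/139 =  - 31+ 21/139 = - 30.85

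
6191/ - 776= -6191/776  =  -7.98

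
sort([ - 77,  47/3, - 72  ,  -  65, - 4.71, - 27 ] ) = [  -  77, - 72, - 65,-27, - 4.71,47/3 ] 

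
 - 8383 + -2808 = - 11191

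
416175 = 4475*93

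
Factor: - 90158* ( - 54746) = 2^2*31^1*61^1*739^1*883^1 = 4935789868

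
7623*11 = 83853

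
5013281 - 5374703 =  - 361422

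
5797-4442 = 1355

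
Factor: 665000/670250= 2^2 * 5^1*19^1 * 383^( -1)  =  380/383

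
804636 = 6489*124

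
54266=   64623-10357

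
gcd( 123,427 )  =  1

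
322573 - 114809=207764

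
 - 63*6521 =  - 410823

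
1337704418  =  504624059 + 833080359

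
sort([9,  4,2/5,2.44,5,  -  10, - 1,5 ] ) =[ - 10, - 1,2/5,2.44,4, 5,5, 9 ] 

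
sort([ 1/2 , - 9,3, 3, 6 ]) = [ - 9,1/2,3,3, 6]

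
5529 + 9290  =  14819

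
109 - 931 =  - 822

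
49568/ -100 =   -  12392/25  =  -495.68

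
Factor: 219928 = 2^3 * 37^1*743^1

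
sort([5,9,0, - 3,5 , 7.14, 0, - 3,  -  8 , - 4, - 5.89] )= [-8, - 5.89,-4,  -  3, - 3,0, 0, 5, 5,7.14,9]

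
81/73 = 1+8/73  =  1.11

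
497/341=1 + 156/341 = 1.46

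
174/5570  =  87/2785 = 0.03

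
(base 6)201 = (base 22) 37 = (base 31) 2b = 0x49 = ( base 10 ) 73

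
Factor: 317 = 317^1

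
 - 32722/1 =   -  32722  =  - 32722.00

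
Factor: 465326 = 2^1 * 232663^1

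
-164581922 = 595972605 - 760554527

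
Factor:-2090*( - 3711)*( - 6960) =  - 53981690400 = - 2^5*3^2*5^2 * 11^1*19^1*29^1*1237^1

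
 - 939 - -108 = - 831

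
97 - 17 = 80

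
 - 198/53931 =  - 1+17911/17977 = - 0.00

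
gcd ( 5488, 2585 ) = 1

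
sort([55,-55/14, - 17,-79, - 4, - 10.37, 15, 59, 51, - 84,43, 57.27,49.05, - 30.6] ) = [-84,  -  79, -30.6, - 17,-10.37,  -  4,  -  55/14,15, 43, 49.05, 51,55, 57.27, 59 ]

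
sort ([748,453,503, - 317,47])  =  [ - 317, 47,453, 503,748] 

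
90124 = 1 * 90124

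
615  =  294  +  321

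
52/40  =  1 + 3/10=1.30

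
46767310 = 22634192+24133118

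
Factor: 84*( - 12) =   -  1008  =  - 2^4*3^2 * 7^1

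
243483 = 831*293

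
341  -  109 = 232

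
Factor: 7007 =7^2 *11^1  *13^1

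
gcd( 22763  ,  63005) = 1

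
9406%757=322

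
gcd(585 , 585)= 585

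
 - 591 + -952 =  -1543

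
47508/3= 15836  =  15836.00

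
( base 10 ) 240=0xf0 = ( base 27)8o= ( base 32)7G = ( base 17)E2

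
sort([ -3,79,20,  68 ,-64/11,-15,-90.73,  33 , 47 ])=[ - 90.73, - 15, - 64/11, - 3,20,  33,47,68,79] 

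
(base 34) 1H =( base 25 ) 21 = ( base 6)123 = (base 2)110011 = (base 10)51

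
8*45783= 366264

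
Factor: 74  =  2^1*37^1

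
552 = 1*552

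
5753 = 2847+2906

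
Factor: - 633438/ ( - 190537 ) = 2^1*3^2*13^1*2707^1*190537^( - 1)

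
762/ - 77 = -762/77 = -  9.90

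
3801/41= 3801/41 =92.71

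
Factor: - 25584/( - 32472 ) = 26/33 = 2^1*3^ ( - 1)*11^( - 1 ) * 13^1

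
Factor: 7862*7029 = 2^1 * 3^2 * 11^1*71^1*3931^1 = 55261998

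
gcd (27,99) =9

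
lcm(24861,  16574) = 49722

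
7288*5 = 36440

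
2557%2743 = 2557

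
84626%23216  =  14978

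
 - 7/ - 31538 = 7/31538 = 0.00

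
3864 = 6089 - 2225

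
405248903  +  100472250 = 505721153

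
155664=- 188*( - 828 ) 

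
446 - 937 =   -  491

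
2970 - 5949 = -2979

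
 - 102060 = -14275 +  - 87785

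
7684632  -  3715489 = 3969143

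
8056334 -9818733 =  -1762399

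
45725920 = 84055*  544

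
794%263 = 5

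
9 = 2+7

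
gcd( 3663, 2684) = 11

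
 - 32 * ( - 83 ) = 2656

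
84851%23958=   12977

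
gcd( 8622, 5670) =18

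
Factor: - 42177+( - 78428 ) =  -120605=-5^1*24121^1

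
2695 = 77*35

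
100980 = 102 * 990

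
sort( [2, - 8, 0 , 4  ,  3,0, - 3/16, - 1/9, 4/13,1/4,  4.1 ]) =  [ - 8, - 3/16, - 1/9 , 0,  0, 1/4,4/13 , 2,3,4, 4.1 ] 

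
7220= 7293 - 73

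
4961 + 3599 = 8560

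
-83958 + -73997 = - 157955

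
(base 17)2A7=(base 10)755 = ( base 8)1363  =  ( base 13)461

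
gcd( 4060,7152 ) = 4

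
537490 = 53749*10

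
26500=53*500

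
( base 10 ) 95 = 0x5F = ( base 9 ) 115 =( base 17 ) 5A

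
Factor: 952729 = 23^2 *1801^1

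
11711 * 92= 1077412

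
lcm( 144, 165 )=7920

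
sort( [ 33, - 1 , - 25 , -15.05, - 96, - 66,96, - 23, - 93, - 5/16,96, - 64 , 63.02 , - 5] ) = [ - 96, - 93, - 66,-64, - 25,- 23, - 15.05, - 5,  -  1, - 5/16, 33,63.02 , 96,96] 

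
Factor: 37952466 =2^1*3^1*17^1*271^1*1373^1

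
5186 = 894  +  4292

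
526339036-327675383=198663653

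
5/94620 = 1/18924=0.00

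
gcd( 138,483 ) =69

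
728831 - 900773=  - 171942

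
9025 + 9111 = 18136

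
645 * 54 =34830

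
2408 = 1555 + 853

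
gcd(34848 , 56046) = 6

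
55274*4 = 221096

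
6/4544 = 3/2272 = 0.00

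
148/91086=74/45543 =0.00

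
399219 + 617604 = 1016823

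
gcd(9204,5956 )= 4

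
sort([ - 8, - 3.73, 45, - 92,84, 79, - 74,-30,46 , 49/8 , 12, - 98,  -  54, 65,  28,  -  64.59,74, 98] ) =[ - 98, - 92,-74, - 64.59,-54 , -30, - 8, - 3.73,49/8, 12, 28, 45, 46, 65,74, 79, 84,98 ]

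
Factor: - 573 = - 3^1*191^1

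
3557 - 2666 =891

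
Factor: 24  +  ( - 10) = 14=2^1 * 7^1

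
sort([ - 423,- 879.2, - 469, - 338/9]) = [ - 879.2, - 469,-423, - 338/9]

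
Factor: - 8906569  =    -  7^1*1272367^1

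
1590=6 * 265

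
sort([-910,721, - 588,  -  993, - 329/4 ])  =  [ - 993,-910, - 588, - 329/4,  721]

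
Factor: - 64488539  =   -64488539^1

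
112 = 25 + 87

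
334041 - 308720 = 25321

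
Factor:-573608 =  - 2^3 * 7^1*10243^1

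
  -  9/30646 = - 9/30646 = -  0.00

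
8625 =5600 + 3025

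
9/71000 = 9/71000 = 0.00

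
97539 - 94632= 2907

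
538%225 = 88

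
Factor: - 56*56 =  - 3136=- 2^6*7^2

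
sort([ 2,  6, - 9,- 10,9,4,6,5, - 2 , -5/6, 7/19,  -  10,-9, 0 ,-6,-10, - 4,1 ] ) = [ - 10,-10,-10, - 9,- 9, - 6, -4,-2, - 5/6,0,7/19 , 1, 2, 4,5, 6, 6,9 ] 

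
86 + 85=171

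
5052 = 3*1684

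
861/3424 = 861/3424 =0.25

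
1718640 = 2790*616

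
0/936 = 0 =0.00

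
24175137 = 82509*293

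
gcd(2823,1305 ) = 3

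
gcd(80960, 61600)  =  1760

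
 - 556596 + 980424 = 423828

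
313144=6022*52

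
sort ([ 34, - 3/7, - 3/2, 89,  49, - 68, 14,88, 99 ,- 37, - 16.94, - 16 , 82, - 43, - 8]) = [ - 68,  -  43, - 37,-16.94, - 16,-8, - 3/2, - 3/7, 14,  34, 49, 82, 88  ,  89, 99]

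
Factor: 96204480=2^6*3^1*5^1* 100213^1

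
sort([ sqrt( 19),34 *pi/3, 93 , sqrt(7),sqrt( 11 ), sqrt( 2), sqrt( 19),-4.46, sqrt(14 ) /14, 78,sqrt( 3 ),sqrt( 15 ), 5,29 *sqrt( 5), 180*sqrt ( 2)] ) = [  -  4.46, sqrt(14 )/14, sqrt(2 ) , sqrt( 3 ),  sqrt ( 7) , sqrt ( 11 ) , sqrt( 15 ), sqrt( 19), sqrt(19 ),5,34*pi/3 , 29*sqrt( 5 ), 78,93 , 180*sqrt( 2 )]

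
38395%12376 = 1267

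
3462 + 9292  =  12754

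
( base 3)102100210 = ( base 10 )8283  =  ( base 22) h2b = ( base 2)10000001011011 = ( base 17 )1bb4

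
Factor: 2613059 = 47^1*53^1*1049^1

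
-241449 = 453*( - 533 ) 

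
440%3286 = 440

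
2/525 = 2/525 = 0.00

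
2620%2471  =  149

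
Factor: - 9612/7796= -3^3 * 89^1 * 1949^(-1 ) = - 2403/1949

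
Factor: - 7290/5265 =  - 2^1*3^2*13^ ( - 1 )  =  - 18/13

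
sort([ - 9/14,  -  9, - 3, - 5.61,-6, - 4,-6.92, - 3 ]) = [  -  9, - 6.92, - 6, - 5.61, - 4, - 3, - 3, - 9/14 ]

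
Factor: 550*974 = 2^2 * 5^2*11^1 *487^1 = 535700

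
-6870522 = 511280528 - 518151050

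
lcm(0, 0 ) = 0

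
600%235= 130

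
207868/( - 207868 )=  - 1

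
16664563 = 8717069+7947494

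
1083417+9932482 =11015899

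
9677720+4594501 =14272221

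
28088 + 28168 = 56256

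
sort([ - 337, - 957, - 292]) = [ - 957, - 337, - 292 ]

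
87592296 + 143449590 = 231041886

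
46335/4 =11583 + 3/4 = 11583.75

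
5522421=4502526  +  1019895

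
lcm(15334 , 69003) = 138006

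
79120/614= 39560/307 = 128.86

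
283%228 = 55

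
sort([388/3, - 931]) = [ - 931, 388/3]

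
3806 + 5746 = 9552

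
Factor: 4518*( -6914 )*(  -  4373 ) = 2^2*3^2*251^1*3457^1*4373^1 = 136601377596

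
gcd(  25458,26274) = 6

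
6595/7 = 942 + 1/7 =942.14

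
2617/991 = 2617/991 = 2.64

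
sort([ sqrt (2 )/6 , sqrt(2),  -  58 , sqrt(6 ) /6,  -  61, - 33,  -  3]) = [ - 61, - 58, - 33, - 3,sqrt( 2 ) /6, sqrt ( 6 ) /6, sqrt( 2 ) ] 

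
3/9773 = 3/9773 = 0.00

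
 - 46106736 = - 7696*5991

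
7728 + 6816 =14544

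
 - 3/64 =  - 1+61/64 = - 0.05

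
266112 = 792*336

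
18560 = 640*29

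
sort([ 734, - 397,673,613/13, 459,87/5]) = [ - 397,87/5,613/13, 459,673, 734]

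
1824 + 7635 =9459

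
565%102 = 55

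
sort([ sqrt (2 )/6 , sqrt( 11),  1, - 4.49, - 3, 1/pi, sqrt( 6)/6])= [ - 4.49,-3, sqrt( 2 ) /6, 1/pi , sqrt(6)/6, 1,sqrt(11) ]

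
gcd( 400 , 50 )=50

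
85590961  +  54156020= 139746981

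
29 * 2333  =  67657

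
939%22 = 15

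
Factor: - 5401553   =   - 5401553^1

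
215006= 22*9773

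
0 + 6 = 6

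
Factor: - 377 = -13^1 *29^1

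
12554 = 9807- - 2747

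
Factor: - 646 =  - 2^1*17^1*19^1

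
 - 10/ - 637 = 10/637 = 0.02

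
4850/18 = 2425/9=269.44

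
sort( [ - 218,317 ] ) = [ - 218,317]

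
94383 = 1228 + 93155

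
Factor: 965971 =647^1*1493^1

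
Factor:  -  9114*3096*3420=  - 96501948480 = - 2^6*3^5*5^1 * 7^2 * 19^1*31^1 *43^1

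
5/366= 5/366 = 0.01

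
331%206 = 125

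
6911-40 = 6871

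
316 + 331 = 647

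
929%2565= 929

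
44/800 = 11/200 = 0.06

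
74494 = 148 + 74346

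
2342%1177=1165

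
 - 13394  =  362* ( - 37 ) 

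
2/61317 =2/61317 = 0.00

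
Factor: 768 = 2^8* 3^1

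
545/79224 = 545/79224= 0.01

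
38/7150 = 19/3575 = 0.01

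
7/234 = 7/234 = 0.03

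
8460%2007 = 432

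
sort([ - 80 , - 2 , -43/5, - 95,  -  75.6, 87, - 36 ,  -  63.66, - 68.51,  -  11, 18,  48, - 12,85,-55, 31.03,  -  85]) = [ - 95, - 85, - 80,  -  75.6 , - 68.51,-63.66, - 55, - 36, - 12,  -  11, - 43/5, - 2, 18, 31.03,48,85 , 87 ] 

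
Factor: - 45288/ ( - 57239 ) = 2^3*3^2*7^( - 1 )*13^( - 1 ) = 72/91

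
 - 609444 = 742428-1351872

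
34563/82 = 843/2 = 421.50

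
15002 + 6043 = 21045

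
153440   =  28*5480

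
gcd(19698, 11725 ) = 469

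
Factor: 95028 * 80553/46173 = 2^2 *3^1*11^1*2441^1*7919^1 * 15391^( - 1) = 2551596828/15391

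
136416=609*224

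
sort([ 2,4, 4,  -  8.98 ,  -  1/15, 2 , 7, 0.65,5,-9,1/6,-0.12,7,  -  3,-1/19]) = [  -  9, - 8.98,-3, - 0.12, - 1/15, - 1/19,1/6, 0.65,2, 2, 4, 4, 5, 7, 7]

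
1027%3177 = 1027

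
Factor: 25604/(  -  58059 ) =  - 2^2*3^ (  -  2 )*37^1*173^1*6451^( - 1 )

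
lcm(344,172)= 344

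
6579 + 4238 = 10817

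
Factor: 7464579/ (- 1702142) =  - 2^( - 1)*3^1*13^( - 1)*17^( - 1) * 3851^(  -  1 )*2488193^1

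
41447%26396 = 15051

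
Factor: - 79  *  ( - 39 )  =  3081= 3^1*13^1* 79^1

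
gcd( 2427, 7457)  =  1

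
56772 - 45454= 11318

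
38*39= 1482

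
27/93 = 9/31 = 0.29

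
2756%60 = 56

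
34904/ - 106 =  -17452/53 = - 329.28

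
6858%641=448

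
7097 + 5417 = 12514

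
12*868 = 10416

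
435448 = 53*8216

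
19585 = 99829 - 80244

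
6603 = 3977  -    -  2626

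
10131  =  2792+7339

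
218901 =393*557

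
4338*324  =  1405512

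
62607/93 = 20869/31  =  673.19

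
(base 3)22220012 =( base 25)A9A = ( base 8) 14525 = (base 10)6485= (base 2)1100101010101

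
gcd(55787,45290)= 1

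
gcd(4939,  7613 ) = 1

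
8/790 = 4/395 = 0.01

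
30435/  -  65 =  - 6087/13= - 468.23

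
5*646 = 3230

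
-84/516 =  - 1 + 36/43 =- 0.16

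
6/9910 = 3/4955 = 0.00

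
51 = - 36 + 87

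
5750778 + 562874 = 6313652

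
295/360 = 59/72 = 0.82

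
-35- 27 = - 62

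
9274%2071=990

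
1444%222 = 112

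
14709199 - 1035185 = 13674014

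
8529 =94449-85920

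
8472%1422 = 1362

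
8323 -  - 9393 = 17716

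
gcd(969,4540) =1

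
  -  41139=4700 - 45839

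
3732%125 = 107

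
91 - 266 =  - 175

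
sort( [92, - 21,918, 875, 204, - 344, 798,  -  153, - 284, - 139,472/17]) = [ - 344, - 284, - 153, - 139, - 21,472/17,  92,204,798,875,  918]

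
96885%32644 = 31597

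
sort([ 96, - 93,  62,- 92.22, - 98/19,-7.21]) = [-93, - 92.22, - 7.21, - 98/19, 62, 96 ]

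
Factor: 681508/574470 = 2^1*3^( - 2)*5^ (  -  1)*13^(  -  1)* 347^1 = 694/585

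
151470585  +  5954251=157424836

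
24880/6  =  12440/3  =  4146.67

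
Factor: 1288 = 2^3*7^1* 23^1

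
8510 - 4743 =3767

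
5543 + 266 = 5809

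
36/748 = 9/187 = 0.05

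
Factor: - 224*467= -104608 =- 2^5 * 7^1*467^1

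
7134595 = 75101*95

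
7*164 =1148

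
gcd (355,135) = 5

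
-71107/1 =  - 71107 = -71107.00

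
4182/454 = 9 + 48/227 = 9.21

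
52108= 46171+5937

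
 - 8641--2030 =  - 6611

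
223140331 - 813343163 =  - 590202832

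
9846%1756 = 1066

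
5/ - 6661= - 5/6661  =  -  0.00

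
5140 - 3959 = 1181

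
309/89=3+ 42/89  =  3.47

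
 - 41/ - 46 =41/46 = 0.89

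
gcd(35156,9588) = 3196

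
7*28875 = 202125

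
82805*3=248415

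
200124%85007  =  30110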